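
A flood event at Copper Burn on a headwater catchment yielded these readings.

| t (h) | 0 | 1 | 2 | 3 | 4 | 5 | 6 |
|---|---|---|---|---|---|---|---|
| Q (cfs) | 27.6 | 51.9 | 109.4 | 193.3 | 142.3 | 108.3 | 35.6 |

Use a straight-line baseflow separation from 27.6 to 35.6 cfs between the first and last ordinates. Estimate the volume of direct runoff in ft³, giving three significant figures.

Direct-runoff ordinates (Q − Q_b): 0.00, 22.97, 79.13, 161.70, 109.37, 74.03, 0.00 cfs.
ΣQ_DR = 447.2 cfs.
With Δt = 1 h = 3600 s, V = ΣQ_DR · Δt = 447.2 × 3600 = 1.61 × 10^6 ft³.

V ≈ 1.61 × 10^6 ft³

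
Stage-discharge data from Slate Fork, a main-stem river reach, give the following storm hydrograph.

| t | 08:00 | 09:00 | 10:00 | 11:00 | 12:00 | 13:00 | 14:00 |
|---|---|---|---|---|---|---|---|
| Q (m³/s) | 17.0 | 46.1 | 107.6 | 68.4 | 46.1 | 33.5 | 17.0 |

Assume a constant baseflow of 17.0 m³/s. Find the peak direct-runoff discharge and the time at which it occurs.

Q_p = 90.6 m³/s at t = 10:00

Subtracting baseflow gives direct-runoff ordinates: 0.0, 29.1, 90.6, 51.4, 29.1, 16.5, 0.0 m³/s.
The maximum is 90.6 m³/s, occurring at the reading for t = 10:00.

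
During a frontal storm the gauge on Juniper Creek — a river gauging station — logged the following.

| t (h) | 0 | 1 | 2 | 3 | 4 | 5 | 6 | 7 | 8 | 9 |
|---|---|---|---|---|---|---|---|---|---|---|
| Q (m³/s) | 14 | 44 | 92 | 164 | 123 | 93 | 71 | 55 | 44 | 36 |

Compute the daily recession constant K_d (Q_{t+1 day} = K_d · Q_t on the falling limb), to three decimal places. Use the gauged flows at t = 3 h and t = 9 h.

Between t = 3 h and t = 9 h the flow falls from 164 to 36 m³/s over 6×1 h = 6 h.
Per-interval ratio K = (36/164)^(1/6) = 0.7767; K_d = K^(24/1) = 0.002.

K_d ≈ 0.002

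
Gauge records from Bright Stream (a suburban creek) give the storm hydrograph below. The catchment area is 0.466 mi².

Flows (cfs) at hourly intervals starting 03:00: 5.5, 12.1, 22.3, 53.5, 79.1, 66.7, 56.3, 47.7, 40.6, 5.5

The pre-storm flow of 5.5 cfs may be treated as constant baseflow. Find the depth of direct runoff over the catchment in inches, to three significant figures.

Direct runoff: 0.0, 6.6, 16.8, 48.0, 73.6, 61.2, 50.8, 42.2, 35.1, 0.0 cfs; ΣQ_DR = 334.3 cfs.
V = ΣQ_DR · Δt = 334.3 × 3600 s = 1.203 × 10^6 ft³.
Over A = 0.466 mi², depth = V / A = 1.11 in.

d ≈ 1.11 in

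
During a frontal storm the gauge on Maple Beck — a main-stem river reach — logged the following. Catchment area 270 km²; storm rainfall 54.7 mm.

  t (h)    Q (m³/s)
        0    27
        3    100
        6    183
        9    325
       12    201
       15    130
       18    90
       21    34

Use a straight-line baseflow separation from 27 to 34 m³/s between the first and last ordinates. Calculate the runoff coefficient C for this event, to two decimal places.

C ≈ 0.62

ΣQ_DR = 846.0 m³/s; V = ΣQ_DR·Δt = 9.137 × 10^6 m³.
Runoff depth d = V / A = 33.84 mm.
C = d / P = 33.84 / 54.7 = 0.62.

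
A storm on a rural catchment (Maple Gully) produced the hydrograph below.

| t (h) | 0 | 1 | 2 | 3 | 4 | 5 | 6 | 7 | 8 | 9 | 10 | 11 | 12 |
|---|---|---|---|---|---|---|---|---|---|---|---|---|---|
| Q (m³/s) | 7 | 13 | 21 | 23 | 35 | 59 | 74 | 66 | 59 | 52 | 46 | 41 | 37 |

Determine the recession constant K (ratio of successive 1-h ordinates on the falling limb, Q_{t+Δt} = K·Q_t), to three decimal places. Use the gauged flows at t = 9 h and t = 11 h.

Using the recession-limb readings at t = 9 h and t = 11 h: Q falls from 52 to 41 m³/s over 2 intervals.
K = (Q₂/Q₁)^(1/2) = (41/52)^(1/2) = 0.888.

K ≈ 0.888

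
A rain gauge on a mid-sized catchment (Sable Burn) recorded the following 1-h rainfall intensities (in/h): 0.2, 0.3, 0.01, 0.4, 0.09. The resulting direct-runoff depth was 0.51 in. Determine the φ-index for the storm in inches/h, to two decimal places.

φ ≈ 0.13 in/h

Only the 3 blocks with intensity above φ contribute runoff: 0.2, 0.3, 0.4 in/h.
Σ(I−φ)·Δt = d  ⇒  (0.2+0.3+0.4 − 3φ)·1 = 0.51
φ = (0.9000 − 0.51/1) / 3 = 0.13 in/h.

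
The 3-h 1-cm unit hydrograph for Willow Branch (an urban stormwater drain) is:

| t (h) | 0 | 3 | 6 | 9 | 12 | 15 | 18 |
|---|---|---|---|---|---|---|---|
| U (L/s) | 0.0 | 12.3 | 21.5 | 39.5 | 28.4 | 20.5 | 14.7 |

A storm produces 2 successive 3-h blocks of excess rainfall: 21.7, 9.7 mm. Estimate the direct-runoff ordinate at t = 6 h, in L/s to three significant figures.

Q ≈ 58.6 L/s

By discrete convolution, Q_j = Σ (P_i / 10 mm) · U_{j−i}.
At t = 6 h (j=2): Q = (21.7/10)·21.5 + (9.7/10)·12.3 = 58.6 L/s.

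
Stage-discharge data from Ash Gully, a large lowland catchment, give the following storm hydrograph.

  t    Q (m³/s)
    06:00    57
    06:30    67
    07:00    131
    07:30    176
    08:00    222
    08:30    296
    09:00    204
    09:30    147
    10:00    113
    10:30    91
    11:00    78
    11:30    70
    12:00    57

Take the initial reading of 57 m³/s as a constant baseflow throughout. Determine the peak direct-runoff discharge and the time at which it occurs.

Subtracting baseflow gives direct-runoff ordinates: 0.0, 10.0, 74.0, 119.0, 165.0, 239.0, 147.0, 90.0, 56.0, 34.0, 21.0, 13.0, 0.0 m³/s.
The maximum is 239.0 m³/s, occurring at the reading for t = 08:30.

Q_p = 239.0 m³/s at t = 08:30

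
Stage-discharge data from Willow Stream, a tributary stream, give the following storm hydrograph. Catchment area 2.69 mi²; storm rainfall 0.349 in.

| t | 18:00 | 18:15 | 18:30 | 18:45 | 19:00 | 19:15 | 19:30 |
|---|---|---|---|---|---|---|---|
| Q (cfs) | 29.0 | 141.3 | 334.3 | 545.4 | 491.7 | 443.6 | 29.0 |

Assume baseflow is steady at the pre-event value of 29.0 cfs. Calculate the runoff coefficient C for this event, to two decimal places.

ΣQ_DR = 1811 cfs; V = ΣQ_DR·Δt = 1.630 × 10^6 ft³.
Runoff depth d = V / A = 0.2609 in.
C = d / P = 0.2609 / 0.349 = 0.75.

C ≈ 0.75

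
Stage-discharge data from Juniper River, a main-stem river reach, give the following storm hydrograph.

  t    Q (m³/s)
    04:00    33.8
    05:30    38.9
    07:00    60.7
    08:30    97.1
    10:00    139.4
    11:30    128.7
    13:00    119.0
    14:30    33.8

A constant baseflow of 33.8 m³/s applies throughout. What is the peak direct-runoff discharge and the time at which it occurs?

Subtracting baseflow gives direct-runoff ordinates: 0.0, 5.1, 26.9, 63.3, 105.6, 94.9, 85.2, 0.0 m³/s.
The maximum is 105.6 m³/s, occurring at the reading for t = 10:00.

Q_p = 105.6 m³/s at t = 10:00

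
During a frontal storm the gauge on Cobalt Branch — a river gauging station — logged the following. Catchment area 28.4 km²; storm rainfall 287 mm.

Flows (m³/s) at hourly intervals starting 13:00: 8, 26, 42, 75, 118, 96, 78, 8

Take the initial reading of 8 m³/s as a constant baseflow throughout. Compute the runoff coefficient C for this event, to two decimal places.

ΣQ_DR = 387.0 m³/s; V = ΣQ_DR·Δt = 1.393 × 10^6 m³.
Runoff depth d = V / A = 49.06 mm.
C = d / P = 49.06 / 287 = 0.17.

C ≈ 0.17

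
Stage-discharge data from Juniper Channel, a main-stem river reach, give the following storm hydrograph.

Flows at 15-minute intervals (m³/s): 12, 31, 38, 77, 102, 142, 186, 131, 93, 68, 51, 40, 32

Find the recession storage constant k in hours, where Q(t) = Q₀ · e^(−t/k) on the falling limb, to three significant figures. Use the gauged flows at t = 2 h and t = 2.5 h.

k ≈ 0.832 h

On the falling limb, Q drops from 93 to 51 m³/s between t = 2 h and t = 2.5 h (Δt = 0.5 h).
k = −Δt / ln(Q₂/Q₁) = −0.5 / ln(51/93) = 0.832 h.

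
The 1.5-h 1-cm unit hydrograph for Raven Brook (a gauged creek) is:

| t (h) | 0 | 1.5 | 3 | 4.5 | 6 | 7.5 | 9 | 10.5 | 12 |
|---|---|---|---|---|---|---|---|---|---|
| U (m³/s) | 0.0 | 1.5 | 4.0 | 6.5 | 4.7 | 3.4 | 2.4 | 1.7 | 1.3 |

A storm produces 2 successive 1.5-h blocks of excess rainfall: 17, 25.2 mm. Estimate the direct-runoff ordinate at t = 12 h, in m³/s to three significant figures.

Q ≈ 6.49 m³/s

By discrete convolution, Q_j = Σ (P_i / 10 mm) · U_{j−i}.
At t = 12 h (j=8): Q = (17/10)·1.3 + (25.2/10)·1.7 = 6.49 m³/s.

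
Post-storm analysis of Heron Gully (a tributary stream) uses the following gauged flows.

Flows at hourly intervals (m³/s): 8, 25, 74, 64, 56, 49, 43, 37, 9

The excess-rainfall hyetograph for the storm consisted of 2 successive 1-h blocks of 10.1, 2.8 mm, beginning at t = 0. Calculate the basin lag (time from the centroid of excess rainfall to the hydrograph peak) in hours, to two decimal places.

t_L ≈ 1.28 h

Centroid of excess rainfall: t_c = Σ P_i·t̄_i / ΣP_i = 0.7171 h (block centres at 0.5, 1.5 h).
Hydrograph peak occurs at t = 2 h, so basin lag t_L = 2 − 0.7171 = 1.28 h.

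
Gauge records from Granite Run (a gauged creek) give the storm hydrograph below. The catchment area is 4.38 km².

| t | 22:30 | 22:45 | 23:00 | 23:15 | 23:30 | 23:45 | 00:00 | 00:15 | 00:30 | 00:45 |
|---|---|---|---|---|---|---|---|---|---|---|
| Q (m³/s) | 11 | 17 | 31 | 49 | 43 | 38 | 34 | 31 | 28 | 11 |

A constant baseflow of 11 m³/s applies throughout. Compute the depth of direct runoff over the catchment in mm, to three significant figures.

Direct runoff: 0.0, 6.0, 20.0, 38.0, 32.0, 27.0, 23.0, 20.0, 17.0, 0.0 m³/s; ΣQ_DR = 183.0 m³/s.
V = ΣQ_DR · Δt = 183.0 × 900 s = 1.647 × 10^5 m³.
Over A = 4.38 km², depth = V / A = 37.6 mm.

d ≈ 37.6 mm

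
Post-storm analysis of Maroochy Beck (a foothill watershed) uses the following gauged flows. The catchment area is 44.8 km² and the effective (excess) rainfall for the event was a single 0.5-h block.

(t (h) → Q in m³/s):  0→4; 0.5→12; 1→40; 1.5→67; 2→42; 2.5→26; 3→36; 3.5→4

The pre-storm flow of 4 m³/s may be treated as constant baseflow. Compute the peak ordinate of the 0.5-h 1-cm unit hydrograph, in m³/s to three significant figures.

U_p ≈ 78.8 m³/s

Direct runoff: 0.0, 8.0, 36.0, 63.0, 38.0, 22.0, 32.0, 0.0 m³/s; ΣQ_DR = 199.0 m³/s, peak = 63.0 m³/s.
Runoff depth d = ΣQ_DR·Δt / A = 199.0 × 1800 / (44.8 km²) = 7.996 mm.
The 1-cm UH is the DRH scaled by (10 mm)/d, so U_p = 63.0 × 10/7.996 = 78.8 m³/s.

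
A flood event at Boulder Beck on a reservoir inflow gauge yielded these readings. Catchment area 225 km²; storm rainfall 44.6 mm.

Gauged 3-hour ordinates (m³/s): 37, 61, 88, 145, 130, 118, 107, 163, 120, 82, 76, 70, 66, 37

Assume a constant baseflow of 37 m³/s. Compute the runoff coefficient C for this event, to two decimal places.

ΣQ_DR = 782.0 m³/s; V = ΣQ_DR·Δt = 8.446 × 10^6 m³.
Runoff depth d = V / A = 37.54 mm.
C = d / P = 37.54 / 44.6 = 0.84.

C ≈ 0.84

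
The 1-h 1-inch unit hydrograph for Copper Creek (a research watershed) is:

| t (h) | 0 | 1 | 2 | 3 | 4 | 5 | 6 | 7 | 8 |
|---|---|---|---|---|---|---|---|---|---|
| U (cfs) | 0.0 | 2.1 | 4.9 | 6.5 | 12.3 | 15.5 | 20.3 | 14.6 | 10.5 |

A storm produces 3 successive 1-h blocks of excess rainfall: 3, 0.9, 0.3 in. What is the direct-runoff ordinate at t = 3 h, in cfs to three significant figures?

By discrete convolution, Q_j = Σ (P_i / 1 in) · U_{j−i}.
At t = 3 h (j=3): Q = (3/1)·6.5 + (0.9/1)·4.9 + (0.3/1)·2.1 = 24.5 cfs.

Q ≈ 24.5 cfs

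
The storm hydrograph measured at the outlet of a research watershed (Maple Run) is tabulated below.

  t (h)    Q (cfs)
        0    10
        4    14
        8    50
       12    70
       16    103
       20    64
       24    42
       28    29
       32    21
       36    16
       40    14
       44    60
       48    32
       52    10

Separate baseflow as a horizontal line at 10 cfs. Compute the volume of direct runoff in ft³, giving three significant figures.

V ≈ 5.69 × 10^6 ft³

Direct-runoff ordinates (Q − Q_b): 0.0, 4.0, 40.0, 60.0, 93.0, 54.0, 32.0, 19.0, 11.0, 6.0, 4.0, 50.0, 22.0, 0.0 cfs.
ΣQ_DR = 395.0 cfs.
With Δt = 4 h = 14400 s, V = ΣQ_DR · Δt = 395.0 × 14400 = 5.69 × 10^6 ft³.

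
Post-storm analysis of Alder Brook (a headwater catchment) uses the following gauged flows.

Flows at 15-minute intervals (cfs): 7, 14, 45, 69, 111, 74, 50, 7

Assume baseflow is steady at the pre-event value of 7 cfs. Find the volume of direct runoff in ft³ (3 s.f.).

V ≈ 2.89 × 10^5 ft³

Direct-runoff ordinates (Q − Q_b): 0.0, 7.0, 38.0, 62.0, 104.0, 67.0, 43.0, 0.0 cfs.
ΣQ_DR = 321.0 cfs.
With Δt = 0.25 h = 900 s, V = ΣQ_DR · Δt = 321.0 × 900 = 2.89 × 10^5 ft³.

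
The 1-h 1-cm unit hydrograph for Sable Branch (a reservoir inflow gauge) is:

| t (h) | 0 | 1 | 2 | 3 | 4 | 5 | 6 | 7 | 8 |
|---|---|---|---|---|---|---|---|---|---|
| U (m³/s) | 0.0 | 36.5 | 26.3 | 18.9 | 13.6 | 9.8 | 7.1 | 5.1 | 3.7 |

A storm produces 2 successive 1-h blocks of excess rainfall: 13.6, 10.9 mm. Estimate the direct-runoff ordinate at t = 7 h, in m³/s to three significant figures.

Q ≈ 14.7 m³/s

By discrete convolution, Q_j = Σ (P_i / 10 mm) · U_{j−i}.
At t = 7 h (j=7): Q = (13.6/10)·5.1 + (10.9/10)·7.1 = 14.7 m³/s.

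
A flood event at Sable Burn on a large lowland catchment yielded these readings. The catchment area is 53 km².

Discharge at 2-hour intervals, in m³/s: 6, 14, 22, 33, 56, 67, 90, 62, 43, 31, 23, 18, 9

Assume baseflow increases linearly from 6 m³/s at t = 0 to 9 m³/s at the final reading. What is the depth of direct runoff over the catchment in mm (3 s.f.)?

d ≈ 51.1 mm

Direct runoff: 0.00, 7.75, 15.50, 26.25, 49.00, 59.75, 82.50, 54.25, 35.00, 22.75, 14.50, 9.25, 0.00 m³/s; ΣQ_DR = 376.5 m³/s.
V = ΣQ_DR · Δt = 376.5 × 7200 s = 2.711 × 10^6 m³.
Over A = 53 km², depth = V / A = 51.1 mm.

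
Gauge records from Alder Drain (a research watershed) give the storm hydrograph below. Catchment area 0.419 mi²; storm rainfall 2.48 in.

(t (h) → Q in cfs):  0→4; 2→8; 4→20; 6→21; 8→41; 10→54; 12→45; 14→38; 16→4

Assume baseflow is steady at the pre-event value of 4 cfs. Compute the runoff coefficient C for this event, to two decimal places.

ΣQ_DR = 199.0 cfs; V = ΣQ_DR·Δt = 1.433 × 10^6 ft³.
Runoff depth d = V / A = 1.472 in.
C = d / P = 1.472 / 2.48 = 0.59.

C ≈ 0.59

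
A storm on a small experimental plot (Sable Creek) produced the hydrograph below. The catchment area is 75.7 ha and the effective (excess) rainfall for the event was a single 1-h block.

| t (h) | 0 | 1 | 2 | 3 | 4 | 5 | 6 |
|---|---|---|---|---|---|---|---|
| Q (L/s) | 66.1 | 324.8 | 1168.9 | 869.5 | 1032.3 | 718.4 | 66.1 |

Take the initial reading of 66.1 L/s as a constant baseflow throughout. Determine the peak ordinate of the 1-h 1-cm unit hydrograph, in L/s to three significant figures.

Direct runoff: 0.0, 258.7, 1102.8, 803.4, 966.2, 652.3, 0.0 L/s; ΣQ_DR = 3783 L/s, peak = 1102.8 L/s.
Runoff depth d = ΣQ_DR·Δt / A = 3783 × 3600 / (75.7 ha) = 17.99 mm.
The 1-cm UH is the DRH scaled by (10 mm)/d, so U_p = 1102.8 × 10/17.99 = 613 L/s.

U_p ≈ 613 L/s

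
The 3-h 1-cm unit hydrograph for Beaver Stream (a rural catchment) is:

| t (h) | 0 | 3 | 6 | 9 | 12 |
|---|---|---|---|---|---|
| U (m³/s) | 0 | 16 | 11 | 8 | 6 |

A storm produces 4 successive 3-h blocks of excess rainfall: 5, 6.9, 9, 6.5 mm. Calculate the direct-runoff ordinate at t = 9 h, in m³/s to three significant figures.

Q ≈ 26.0 m³/s

By discrete convolution, Q_j = Σ (P_i / 10 mm) · U_{j−i}.
At t = 9 h (j=3): Q = (5/10)·8 + (6.9/10)·11 + (9/10)·16 + (6.5/10)·0 = 26.0 m³/s.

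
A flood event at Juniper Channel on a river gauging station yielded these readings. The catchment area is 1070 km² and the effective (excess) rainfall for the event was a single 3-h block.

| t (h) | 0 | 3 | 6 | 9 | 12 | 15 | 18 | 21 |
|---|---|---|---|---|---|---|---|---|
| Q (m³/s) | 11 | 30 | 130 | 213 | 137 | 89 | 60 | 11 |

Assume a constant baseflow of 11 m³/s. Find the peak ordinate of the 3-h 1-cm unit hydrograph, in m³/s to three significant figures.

Direct runoff: 0.0, 19.0, 119.0, 202.0, 126.0, 78.0, 49.0, 0.0 m³/s; ΣQ_DR = 593.0 m³/s, peak = 202.0 m³/s.
Runoff depth d = ΣQ_DR·Δt / A = 593.0 × 10800 / (1070 km²) = 5.985 mm.
The 1-cm UH is the DRH scaled by (10 mm)/d, so U_p = 202.0 × 10/5.985 = 337 m³/s.

U_p ≈ 337 m³/s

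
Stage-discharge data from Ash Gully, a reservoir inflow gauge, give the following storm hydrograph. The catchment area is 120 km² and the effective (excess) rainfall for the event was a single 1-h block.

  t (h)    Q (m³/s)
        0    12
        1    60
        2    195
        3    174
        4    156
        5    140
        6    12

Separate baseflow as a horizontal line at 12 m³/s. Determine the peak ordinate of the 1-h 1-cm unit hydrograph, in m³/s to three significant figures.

U_p ≈ 91.7 m³/s

Direct runoff: 0.0, 48.0, 183.0, 162.0, 144.0, 128.0, 0.0 m³/s; ΣQ_DR = 665.0 m³/s, peak = 183.0 m³/s.
Runoff depth d = ΣQ_DR·Δt / A = 665.0 × 3600 / (120 km²) = 19.95 mm.
The 1-cm UH is the DRH scaled by (10 mm)/d, so U_p = 183.0 × 10/19.95 = 91.7 m³/s.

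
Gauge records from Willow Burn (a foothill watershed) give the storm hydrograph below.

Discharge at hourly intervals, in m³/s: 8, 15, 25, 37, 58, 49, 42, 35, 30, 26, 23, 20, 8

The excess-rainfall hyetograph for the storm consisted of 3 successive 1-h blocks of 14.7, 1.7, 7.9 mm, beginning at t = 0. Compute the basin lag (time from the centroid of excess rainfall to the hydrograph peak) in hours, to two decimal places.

Centroid of excess rainfall: t_c = Σ P_i·t̄_i / ΣP_i = 1.2202 h (block centres at 0.5, 1.5, 2.5 h).
Hydrograph peak occurs at t = 4 h, so basin lag t_L = 4 − 1.2202 = 2.78 h.

t_L ≈ 2.78 h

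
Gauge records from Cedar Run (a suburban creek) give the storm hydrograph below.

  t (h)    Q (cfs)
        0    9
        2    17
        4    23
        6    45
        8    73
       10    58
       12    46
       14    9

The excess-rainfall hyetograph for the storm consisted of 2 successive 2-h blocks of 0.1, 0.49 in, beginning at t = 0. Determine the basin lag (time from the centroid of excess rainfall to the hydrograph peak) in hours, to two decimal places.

t_L ≈ 5.34 h

Centroid of excess rainfall: t_c = Σ P_i·t̄_i / ΣP_i = 2.6610 h (block centres at 1, 3 h).
Hydrograph peak occurs at t = 8 h, so basin lag t_L = 8 − 2.6610 = 5.34 h.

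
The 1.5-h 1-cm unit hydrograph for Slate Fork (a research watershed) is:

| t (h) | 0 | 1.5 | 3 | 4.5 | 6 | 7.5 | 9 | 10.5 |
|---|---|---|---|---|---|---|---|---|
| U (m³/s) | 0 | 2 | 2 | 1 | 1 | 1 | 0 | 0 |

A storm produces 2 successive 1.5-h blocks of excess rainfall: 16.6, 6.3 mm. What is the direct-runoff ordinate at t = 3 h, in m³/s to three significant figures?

By discrete convolution, Q_j = Σ (P_i / 10 mm) · U_{j−i}.
At t = 3 h (j=2): Q = (16.6/10)·2 + (6.3/10)·2 = 4.58 m³/s.

Q ≈ 4.58 m³/s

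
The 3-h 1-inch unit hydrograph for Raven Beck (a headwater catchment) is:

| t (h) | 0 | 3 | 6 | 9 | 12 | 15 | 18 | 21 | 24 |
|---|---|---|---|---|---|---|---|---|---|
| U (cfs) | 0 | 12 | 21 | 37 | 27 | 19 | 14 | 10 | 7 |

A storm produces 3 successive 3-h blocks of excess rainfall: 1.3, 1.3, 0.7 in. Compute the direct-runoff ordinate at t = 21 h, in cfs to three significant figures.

Q ≈ 44.5 cfs

By discrete convolution, Q_j = Σ (P_i / 1 in) · U_{j−i}.
At t = 21 h (j=7): Q = (1.3/1)·10 + (1.3/1)·14 + (0.7/1)·19 = 44.5 cfs.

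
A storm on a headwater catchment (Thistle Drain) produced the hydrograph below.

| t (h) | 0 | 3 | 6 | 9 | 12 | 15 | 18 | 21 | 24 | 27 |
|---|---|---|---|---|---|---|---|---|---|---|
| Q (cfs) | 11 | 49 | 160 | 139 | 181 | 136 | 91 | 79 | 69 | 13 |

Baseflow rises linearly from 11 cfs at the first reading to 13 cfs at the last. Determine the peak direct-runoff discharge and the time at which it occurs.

Subtracting baseflow gives direct-runoff ordinates: 0.00, 37.78, 148.56, 127.33, 169.11, 123.89, 78.67, 66.44, 56.22, 0.00 cfs.
The maximum is 169.11 cfs, occurring at the reading for t = 12 h.

Q_p = 169.11 cfs at t = 12 h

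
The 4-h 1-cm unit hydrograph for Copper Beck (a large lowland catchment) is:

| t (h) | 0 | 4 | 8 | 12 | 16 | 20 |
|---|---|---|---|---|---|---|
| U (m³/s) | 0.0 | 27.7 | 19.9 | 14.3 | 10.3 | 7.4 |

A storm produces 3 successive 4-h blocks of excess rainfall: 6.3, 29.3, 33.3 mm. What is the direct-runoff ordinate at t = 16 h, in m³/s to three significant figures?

By discrete convolution, Q_j = Σ (P_i / 10 mm) · U_{j−i}.
At t = 16 h (j=4): Q = (6.3/10)·10.3 + (29.3/10)·14.3 + (33.3/10)·19.9 = 115 m³/s.

Q ≈ 115 m³/s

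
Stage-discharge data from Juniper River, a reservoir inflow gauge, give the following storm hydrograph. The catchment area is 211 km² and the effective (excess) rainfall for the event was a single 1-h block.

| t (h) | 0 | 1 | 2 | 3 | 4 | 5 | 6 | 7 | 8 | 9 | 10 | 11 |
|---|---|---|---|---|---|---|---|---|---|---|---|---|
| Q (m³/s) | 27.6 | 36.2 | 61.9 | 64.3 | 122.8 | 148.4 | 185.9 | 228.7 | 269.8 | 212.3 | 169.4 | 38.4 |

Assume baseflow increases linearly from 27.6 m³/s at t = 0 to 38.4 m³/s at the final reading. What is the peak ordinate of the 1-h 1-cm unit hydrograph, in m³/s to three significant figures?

Direct runoff: 0.00, 7.62, 32.34, 33.75, 91.27, 115.89, 152.41, 194.23, 234.35, 175.86, 131.98, 0.00 m³/s; ΣQ_DR = 1170 m³/s, peak = 234.35 m³/s.
Runoff depth d = ΣQ_DR·Δt / A = 1170 × 3600 / (211 km²) = 19.96 mm.
The 1-cm UH is the DRH scaled by (10 mm)/d, so U_p = 234.35 × 10/19.96 = 117 m³/s.

U_p ≈ 117 m³/s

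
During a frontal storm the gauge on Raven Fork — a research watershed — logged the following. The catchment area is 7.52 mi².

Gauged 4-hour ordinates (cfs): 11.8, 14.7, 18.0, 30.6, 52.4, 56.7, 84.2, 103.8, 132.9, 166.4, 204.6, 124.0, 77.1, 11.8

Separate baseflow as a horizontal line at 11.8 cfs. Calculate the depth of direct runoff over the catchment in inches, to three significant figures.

d ≈ 0.761 in

Direct runoff: 0.0, 2.9, 6.2, 18.8, 40.6, 44.9, 72.4, 92.0, 121.1, 154.6, 192.8, 112.2, 65.3, 0.0 cfs; ΣQ_DR = 923.8 cfs.
V = ΣQ_DR · Δt = 923.8 × 14400 s = 1.330 × 10^7 ft³.
Over A = 7.52 mi², depth = V / A = 0.761 in.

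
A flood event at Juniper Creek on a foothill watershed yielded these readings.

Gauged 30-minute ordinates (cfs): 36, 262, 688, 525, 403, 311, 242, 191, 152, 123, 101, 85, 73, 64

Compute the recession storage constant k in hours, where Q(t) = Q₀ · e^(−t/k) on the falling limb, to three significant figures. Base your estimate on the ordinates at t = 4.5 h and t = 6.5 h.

On the falling limb, Q drops from 123 to 64 cfs between t = 4.5 h and t = 6.5 h (Δt = 2 h).
k = −Δt / ln(Q₂/Q₁) = −2 / ln(64/123) = 3.06 h.

k ≈ 3.06 h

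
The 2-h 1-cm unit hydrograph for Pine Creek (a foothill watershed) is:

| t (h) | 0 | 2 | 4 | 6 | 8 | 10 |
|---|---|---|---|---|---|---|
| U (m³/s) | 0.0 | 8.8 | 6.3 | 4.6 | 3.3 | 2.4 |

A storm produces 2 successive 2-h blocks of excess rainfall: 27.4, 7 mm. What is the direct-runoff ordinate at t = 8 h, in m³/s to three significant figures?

Q ≈ 12.3 m³/s

By discrete convolution, Q_j = Σ (P_i / 10 mm) · U_{j−i}.
At t = 8 h (j=4): Q = (27.4/10)·3.3 + (7/10)·4.6 = 12.3 m³/s.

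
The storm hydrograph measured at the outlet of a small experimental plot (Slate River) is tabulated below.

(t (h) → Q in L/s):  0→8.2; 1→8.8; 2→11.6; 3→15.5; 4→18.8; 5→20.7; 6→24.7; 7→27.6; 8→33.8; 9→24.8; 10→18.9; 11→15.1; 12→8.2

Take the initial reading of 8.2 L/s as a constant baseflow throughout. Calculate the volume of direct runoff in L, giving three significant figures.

V ≈ 4.68 × 10^5 L

Direct-runoff ordinates (Q − Q_b): 0.0, 0.6, 3.4, 7.3, 10.6, 12.5, 16.5, 19.4, 25.6, 16.6, 10.7, 6.9, 0.0 L/s.
ΣQ_DR = 130.1 L/s.
With Δt = 1 h = 3600 s, V = ΣQ_DR · Δt = 130.1 × 3600 = 4.68 × 10^5 L.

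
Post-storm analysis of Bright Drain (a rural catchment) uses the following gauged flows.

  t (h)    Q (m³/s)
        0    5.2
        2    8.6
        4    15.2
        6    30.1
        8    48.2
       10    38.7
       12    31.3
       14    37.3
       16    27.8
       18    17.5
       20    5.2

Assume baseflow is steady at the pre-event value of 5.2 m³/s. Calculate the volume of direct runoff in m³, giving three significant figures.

V ≈ 1.50 × 10^6 m³

Direct-runoff ordinates (Q − Q_b): 0.0, 3.4, 10.0, 24.9, 43.0, 33.5, 26.1, 32.1, 22.6, 12.3, 0.0 m³/s.
ΣQ_DR = 207.9 m³/s.
With Δt = 2 h = 7200 s, V = ΣQ_DR · Δt = 207.9 × 7200 = 1.50 × 10^6 m³.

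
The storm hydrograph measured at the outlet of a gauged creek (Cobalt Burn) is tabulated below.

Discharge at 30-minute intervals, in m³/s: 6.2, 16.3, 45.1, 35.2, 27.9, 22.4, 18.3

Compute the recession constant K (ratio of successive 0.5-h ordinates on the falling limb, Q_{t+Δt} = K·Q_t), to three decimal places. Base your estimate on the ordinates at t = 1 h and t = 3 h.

Using the recession-limb readings at t = 1 h and t = 3 h: Q falls from 45.1 to 18.3 m³/s over 4 intervals.
K = (Q₂/Q₁)^(1/4) = (18.3/45.1)^(1/4) = 0.798.

K ≈ 0.798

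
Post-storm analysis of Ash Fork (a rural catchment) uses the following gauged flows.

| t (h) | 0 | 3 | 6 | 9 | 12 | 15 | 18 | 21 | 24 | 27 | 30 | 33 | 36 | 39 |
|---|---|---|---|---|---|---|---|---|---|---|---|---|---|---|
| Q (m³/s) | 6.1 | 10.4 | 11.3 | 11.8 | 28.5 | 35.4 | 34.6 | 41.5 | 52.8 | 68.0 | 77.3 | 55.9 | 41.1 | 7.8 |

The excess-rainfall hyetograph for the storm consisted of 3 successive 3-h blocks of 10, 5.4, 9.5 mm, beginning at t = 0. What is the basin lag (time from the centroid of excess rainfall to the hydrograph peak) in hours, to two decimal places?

Centroid of excess rainfall: t_c = Σ P_i·t̄_i / ΣP_i = 4.4398 h (block centres at 1.5, 4.5, 7.5 h).
Hydrograph peak occurs at t = 30 h, so basin lag t_L = 30 − 4.4398 = 25.56 h.

t_L ≈ 25.56 h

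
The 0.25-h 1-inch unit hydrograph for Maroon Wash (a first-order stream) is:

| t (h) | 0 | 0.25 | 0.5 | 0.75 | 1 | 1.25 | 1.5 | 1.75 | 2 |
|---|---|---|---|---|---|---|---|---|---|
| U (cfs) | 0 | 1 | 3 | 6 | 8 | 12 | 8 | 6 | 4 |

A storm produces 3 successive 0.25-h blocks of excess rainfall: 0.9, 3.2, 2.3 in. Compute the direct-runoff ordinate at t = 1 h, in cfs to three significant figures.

By discrete convolution, Q_j = Σ (P_i / 1 in) · U_{j−i}.
At t = 1 h (j=4): Q = (0.9/1)·8 + (3.2/1)·6 + (2.3/1)·3 = 33.3 cfs.

Q ≈ 33.3 cfs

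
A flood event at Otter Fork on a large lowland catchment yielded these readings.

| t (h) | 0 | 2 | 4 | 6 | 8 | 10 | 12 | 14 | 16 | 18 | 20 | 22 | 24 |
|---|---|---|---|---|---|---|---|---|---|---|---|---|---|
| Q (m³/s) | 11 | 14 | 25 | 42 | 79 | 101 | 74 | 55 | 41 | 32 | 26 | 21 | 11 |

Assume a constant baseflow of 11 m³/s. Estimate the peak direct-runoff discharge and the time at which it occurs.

Q_p = 90.0 m³/s at t = 10 h

Subtracting baseflow gives direct-runoff ordinates: 0.0, 3.0, 14.0, 31.0, 68.0, 90.0, 63.0, 44.0, 30.0, 21.0, 15.0, 10.0, 0.0 m³/s.
The maximum is 90.0 m³/s, occurring at the reading for t = 10 h.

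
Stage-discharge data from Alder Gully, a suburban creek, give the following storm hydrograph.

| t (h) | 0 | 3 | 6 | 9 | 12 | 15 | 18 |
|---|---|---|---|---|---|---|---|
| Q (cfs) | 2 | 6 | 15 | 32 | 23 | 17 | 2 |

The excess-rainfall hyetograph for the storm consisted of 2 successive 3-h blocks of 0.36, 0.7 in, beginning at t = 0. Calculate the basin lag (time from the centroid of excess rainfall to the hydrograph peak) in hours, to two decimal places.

Centroid of excess rainfall: t_c = Σ P_i·t̄_i / ΣP_i = 3.4811 h (block centres at 1.5, 4.5 h).
Hydrograph peak occurs at t = 9 h, so basin lag t_L = 9 − 3.4811 = 5.52 h.

t_L ≈ 5.52 h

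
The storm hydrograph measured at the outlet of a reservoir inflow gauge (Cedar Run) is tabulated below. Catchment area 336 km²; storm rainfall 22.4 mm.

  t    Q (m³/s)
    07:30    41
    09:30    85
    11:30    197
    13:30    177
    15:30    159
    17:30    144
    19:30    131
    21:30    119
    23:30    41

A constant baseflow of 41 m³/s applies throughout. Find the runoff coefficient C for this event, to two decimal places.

ΣQ_DR = 725.0 m³/s; V = ΣQ_DR·Δt = 5.220 × 10^6 m³.
Runoff depth d = V / A = 15.54 mm.
C = d / P = 15.54 / 22.4 = 0.69.

C ≈ 0.69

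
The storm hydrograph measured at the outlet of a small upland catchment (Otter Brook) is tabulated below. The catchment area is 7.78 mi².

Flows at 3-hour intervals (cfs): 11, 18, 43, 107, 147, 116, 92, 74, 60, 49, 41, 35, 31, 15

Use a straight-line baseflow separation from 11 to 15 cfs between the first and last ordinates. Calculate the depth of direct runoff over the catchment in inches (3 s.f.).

d ≈ 0.393 in

Direct runoff: 0.00, 6.69, 31.38, 95.08, 134.77, 103.46, 79.15, 60.85, 46.54, 35.23, 26.92, 20.62, 16.31, 0.00 cfs; ΣQ_DR = 657.0 cfs.
V = ΣQ_DR · Δt = 657.0 × 10800 s = 7.096 × 10^6 ft³.
Over A = 7.78 mi², depth = V / A = 0.393 in.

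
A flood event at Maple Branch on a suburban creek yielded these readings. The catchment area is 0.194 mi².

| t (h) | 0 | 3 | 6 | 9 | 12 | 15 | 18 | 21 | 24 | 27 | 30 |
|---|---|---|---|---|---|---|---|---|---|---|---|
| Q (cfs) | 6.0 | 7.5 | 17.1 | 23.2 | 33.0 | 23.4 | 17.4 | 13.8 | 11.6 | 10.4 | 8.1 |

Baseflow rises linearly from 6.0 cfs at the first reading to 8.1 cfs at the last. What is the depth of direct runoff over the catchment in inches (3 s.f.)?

Direct runoff: 0.00, 1.29, 10.68, 16.57, 26.16, 16.35, 10.14, 6.33, 3.92, 2.51, 0.00 cfs; ΣQ_DR = 93.95 cfs.
V = ΣQ_DR · Δt = 93.95 × 10800 s = 1.015 × 10^6 ft³.
Over A = 0.194 mi², depth = V / A = 2.25 in.

d ≈ 2.25 in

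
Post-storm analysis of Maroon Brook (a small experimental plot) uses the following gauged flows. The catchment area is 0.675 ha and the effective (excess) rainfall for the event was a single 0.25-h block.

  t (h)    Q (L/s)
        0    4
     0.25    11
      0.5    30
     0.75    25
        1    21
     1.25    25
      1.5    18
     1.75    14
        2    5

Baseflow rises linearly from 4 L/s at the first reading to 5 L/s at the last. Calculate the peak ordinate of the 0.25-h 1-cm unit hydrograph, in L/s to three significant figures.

U_p ≈ 17.2 L/s

Direct runoff: 0.00, 6.88, 25.75, 20.62, 16.50, 20.38, 13.25, 9.12, 0.00 L/s; ΣQ_DR = 112.5 L/s, peak = 25.75 L/s.
Runoff depth d = ΣQ_DR·Δt / A = 112.5 × 900 / (0.675 ha) = 15.00 mm.
The 1-cm UH is the DRH scaled by (10 mm)/d, so U_p = 25.75 × 10/15.00 = 17.2 L/s.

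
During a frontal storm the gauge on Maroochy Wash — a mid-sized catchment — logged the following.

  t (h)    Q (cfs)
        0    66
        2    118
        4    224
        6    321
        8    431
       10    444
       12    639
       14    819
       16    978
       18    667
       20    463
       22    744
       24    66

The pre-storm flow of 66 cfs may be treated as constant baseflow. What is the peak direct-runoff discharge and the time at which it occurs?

Q_p = 912.0 cfs at t = 16 h

Subtracting baseflow gives direct-runoff ordinates: 0.0, 52.0, 158.0, 255.0, 365.0, 378.0, 573.0, 753.0, 912.0, 601.0, 397.0, 678.0, 0.0 cfs.
The maximum is 912.0 cfs, occurring at the reading for t = 16 h.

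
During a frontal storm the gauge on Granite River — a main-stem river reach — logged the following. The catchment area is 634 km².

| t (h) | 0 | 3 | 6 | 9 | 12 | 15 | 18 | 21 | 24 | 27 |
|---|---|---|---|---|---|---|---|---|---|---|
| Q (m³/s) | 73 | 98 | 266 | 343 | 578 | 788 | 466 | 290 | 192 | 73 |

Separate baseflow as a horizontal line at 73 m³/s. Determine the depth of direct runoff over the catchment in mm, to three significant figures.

Direct runoff: 0.0, 25.0, 193.0, 270.0, 505.0, 715.0, 393.0, 217.0, 119.0, 0.0 m³/s; ΣQ_DR = 2437 m³/s.
V = ΣQ_DR · Δt = 2437 × 10800 s = 2.632 × 10^7 m³.
Over A = 634 km², depth = V / A = 41.5 mm.

d ≈ 41.5 mm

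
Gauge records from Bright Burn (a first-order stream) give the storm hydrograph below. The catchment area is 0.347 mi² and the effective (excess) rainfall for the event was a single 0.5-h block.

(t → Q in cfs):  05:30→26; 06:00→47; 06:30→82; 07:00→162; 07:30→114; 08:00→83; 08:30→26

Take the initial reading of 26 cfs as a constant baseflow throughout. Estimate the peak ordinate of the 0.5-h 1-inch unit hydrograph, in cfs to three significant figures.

U_p ≈ 170 cfs

Direct runoff: 0.0, 21.0, 56.0, 136.0, 88.0, 57.0, 0.0 cfs; ΣQ_DR = 358.0 cfs, peak = 136.0 cfs.
Runoff depth d = ΣQ_DR·Δt / A = 358.0 × 1800 / (0.347 mi²) = 0.7994 in.
The 1-inch UH is the DRH scaled by (1 in)/d, so U_p = 136.0 × 1/0.7994 = 170 cfs.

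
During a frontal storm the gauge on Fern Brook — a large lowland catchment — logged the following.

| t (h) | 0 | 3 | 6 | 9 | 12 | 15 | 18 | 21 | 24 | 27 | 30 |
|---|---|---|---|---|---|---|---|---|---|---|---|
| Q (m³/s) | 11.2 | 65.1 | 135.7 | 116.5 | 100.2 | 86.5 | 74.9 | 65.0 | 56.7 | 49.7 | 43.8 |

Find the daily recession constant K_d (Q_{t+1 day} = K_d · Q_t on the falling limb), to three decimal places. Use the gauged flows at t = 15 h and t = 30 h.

K_d ≈ 0.337

Between t = 15 h and t = 30 h the flow falls from 86.5 to 43.8 m³/s over 5×3 h = 15 h.
Per-interval ratio K = (43.8/86.5)^(1/5) = 0.8728; K_d = K^(24/3) = 0.337.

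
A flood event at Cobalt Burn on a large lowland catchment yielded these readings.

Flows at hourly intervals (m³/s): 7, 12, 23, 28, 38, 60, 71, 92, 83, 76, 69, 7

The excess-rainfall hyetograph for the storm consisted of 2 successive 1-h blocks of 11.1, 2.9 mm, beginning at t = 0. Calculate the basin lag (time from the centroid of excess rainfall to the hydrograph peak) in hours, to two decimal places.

Centroid of excess rainfall: t_c = Σ P_i·t̄_i / ΣP_i = 0.7071 h (block centres at 0.5, 1.5 h).
Hydrograph peak occurs at t = 7 h, so basin lag t_L = 7 − 0.7071 = 6.29 h.

t_L ≈ 6.29 h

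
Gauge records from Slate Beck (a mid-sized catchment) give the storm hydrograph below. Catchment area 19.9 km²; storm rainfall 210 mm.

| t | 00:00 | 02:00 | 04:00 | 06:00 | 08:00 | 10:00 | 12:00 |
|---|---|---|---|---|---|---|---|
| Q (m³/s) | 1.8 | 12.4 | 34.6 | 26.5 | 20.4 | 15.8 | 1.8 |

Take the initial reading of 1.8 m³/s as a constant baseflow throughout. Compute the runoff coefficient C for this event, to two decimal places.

C ≈ 0.17

ΣQ_DR = 100.7 m³/s; V = ΣQ_DR·Δt = 7.250 × 10^5 m³.
Runoff depth d = V / A = 36.43 mm.
C = d / P = 36.43 / 210 = 0.17.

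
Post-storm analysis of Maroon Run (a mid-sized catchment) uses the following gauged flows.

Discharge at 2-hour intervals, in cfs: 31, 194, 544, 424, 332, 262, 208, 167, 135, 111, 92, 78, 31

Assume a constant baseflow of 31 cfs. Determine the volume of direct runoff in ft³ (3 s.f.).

V ≈ 1.59 × 10^7 ft³

Direct-runoff ordinates (Q − Q_b): 0.0, 163.0, 513.0, 393.0, 301.0, 231.0, 177.0, 136.0, 104.0, 80.0, 61.0, 47.0, 0.0 cfs.
ΣQ_DR = 2206 cfs.
With Δt = 2 h = 7200 s, V = ΣQ_DR · Δt = 2206 × 7200 = 1.59 × 10^7 ft³.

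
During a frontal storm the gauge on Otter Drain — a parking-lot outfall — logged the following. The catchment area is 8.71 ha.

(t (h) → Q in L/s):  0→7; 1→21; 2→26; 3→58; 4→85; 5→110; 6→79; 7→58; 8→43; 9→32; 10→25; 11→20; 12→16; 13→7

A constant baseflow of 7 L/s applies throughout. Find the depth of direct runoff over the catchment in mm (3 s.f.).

Direct runoff: 0.0, 14.0, 19.0, 51.0, 78.0, 103.0, 72.0, 51.0, 36.0, 25.0, 18.0, 13.0, 9.0, 0.0 L/s; ΣQ_DR = 489.0 L/s.
V = ΣQ_DR · Δt = 489.0 × 3600 s = 1.760 × 10^6 L.
Over A = 8.71 ha, depth = V / A = 20.2 mm.

d ≈ 20.2 mm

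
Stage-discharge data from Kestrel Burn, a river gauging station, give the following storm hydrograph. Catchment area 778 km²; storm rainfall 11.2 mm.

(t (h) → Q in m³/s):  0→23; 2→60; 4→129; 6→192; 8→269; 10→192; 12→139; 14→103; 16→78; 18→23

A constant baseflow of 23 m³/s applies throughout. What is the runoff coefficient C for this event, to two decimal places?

ΣQ_DR = 978.0 m³/s; V = ΣQ_DR·Δt = 7.042 × 10^6 m³.
Runoff depth d = V / A = 9.051 mm.
C = d / P = 9.051 / 11.2 = 0.81.

C ≈ 0.81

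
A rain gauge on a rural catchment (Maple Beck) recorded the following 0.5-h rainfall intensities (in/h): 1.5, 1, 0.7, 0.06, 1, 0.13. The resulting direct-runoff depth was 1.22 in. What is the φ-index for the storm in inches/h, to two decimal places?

φ ≈ 0.44 in/h

Only the 4 blocks with intensity above φ contribute runoff: 1.5, 1, 0.7, 1 in/h.
Σ(I−φ)·Δt = d  ⇒  (1.5+1+0.7+1 − 4φ)·0.5 = 1.22
φ = (4.200 − 1.22/0.5) / 4 = 0.44 in/h.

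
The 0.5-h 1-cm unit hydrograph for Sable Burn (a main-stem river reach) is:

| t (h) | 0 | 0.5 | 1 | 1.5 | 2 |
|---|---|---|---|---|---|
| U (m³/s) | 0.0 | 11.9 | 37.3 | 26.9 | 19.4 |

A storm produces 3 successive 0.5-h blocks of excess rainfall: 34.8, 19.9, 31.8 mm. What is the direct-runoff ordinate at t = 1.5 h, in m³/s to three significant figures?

Q ≈ 206 m³/s

By discrete convolution, Q_j = Σ (P_i / 10 mm) · U_{j−i}.
At t = 1.5 h (j=3): Q = (34.8/10)·26.9 + (19.9/10)·37.3 + (31.8/10)·11.9 = 206 m³/s.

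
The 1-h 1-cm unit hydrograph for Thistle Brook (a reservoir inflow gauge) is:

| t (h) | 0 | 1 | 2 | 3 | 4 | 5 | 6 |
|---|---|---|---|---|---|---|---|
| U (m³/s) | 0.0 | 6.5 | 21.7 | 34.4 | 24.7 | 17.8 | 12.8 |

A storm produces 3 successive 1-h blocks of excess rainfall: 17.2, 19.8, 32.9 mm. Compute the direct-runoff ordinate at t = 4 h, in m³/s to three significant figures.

By discrete convolution, Q_j = Σ (P_i / 10 mm) · U_{j−i}.
At t = 4 h (j=4): Q = (17.2/10)·24.7 + (19.8/10)·34.4 + (32.9/10)·21.7 = 182 m³/s.

Q ≈ 182 m³/s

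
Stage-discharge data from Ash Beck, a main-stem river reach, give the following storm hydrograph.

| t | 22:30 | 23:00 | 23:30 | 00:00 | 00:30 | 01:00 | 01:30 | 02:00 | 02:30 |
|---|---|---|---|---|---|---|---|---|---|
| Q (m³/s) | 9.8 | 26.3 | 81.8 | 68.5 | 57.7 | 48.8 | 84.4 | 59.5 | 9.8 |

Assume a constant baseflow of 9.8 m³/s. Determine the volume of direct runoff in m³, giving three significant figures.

V ≈ 6.45 × 10^5 m³

Direct-runoff ordinates (Q − Q_b): 0.0, 16.5, 72.0, 58.7, 47.9, 39.0, 74.6, 49.7, 0.0 m³/s.
ΣQ_DR = 358.4 m³/s.
With Δt = 0.5 h = 1800 s, V = ΣQ_DR · Δt = 358.4 × 1800 = 6.45 × 10^5 m³.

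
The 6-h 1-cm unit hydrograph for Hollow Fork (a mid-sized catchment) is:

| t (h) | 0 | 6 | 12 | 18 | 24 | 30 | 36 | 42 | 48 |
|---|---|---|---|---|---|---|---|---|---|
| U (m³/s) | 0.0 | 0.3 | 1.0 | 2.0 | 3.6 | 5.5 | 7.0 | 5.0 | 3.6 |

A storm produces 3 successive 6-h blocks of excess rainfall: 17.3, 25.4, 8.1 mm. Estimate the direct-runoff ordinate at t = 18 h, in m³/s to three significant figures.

By discrete convolution, Q_j = Σ (P_i / 10 mm) · U_{j−i}.
At t = 18 h (j=3): Q = (17.3/10)·2.0 + (25.4/10)·1.0 + (8.1/10)·0.3 = 6.24 m³/s.

Q ≈ 6.24 m³/s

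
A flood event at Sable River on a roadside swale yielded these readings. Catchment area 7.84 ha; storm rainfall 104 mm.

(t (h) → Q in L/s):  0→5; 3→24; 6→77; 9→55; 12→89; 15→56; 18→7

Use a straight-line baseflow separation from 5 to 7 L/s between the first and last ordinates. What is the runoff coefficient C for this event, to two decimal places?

C ≈ 0.36

ΣQ_DR = 271.0 L/s; V = ΣQ_DR·Δt = 2.927 × 10^6 L.
Runoff depth d = V / A = 37.33 mm.
C = d / P = 37.33 / 104 = 0.36.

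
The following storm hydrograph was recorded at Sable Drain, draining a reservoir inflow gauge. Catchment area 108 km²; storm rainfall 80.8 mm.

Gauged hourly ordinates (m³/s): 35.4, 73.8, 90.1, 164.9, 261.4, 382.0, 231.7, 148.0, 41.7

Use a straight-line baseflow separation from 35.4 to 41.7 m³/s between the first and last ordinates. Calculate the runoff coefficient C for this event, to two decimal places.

ΣQ_DR = 1082 m³/s; V = ΣQ_DR·Δt = 3.895 × 10^6 m³.
Runoff depth d = V / A = 36.07 mm.
C = d / P = 36.07 / 80.8 = 0.45.

C ≈ 0.45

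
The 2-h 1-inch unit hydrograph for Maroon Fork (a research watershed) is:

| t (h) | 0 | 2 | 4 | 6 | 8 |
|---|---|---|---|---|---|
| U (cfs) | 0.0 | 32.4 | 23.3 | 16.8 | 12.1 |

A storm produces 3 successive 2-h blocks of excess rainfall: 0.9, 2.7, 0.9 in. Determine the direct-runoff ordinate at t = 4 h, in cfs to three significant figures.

By discrete convolution, Q_j = Σ (P_i / 1 in) · U_{j−i}.
At t = 4 h (j=2): Q = (0.9/1)·23.3 + (2.7/1)·32.4 + (0.9/1)·0.0 = 108 cfs.

Q ≈ 108 cfs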